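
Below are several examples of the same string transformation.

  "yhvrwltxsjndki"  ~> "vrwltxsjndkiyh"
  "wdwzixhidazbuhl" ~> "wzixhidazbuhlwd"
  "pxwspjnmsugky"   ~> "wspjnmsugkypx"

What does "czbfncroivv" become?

What's happening: move the first 2 characters to the end (rotate left by 2).
Applying that to "czbfncroivv" gives "bfncroivvcz".

bfncroivvcz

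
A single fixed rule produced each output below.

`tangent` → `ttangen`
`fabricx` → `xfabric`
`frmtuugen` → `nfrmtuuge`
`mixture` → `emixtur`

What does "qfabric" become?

cqfabri

Each output is the input with this applied: move the last character to the front.
For "qfabric" the result is "cqfabri".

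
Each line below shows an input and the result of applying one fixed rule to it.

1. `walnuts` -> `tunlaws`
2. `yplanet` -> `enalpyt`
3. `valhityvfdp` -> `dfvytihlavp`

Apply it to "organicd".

cinagrod

Looking at the pairs, the operation is to reverse the string, then move the first character to the end.
For "organicd", step one produces "dcinagro"; step two turns that into "cinagrod".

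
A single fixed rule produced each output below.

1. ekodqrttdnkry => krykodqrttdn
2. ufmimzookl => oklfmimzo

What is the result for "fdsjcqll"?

What's happening: delete the first character, then move the last 3 characters to the front (rotate right by 3).
For "fdsjcqll", step one produces "dsjcqll"; step two turns that into "qlldsjc".

qlldsjc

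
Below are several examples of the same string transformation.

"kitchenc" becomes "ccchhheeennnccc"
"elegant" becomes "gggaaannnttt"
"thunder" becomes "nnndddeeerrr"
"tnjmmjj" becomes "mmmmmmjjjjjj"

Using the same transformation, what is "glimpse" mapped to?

The transformation: delete the first 3 characters, then repeat every character 3 times.
Applying both steps to "glimpse": "mpse", then "mmmpppssseee".

mmmpppssseee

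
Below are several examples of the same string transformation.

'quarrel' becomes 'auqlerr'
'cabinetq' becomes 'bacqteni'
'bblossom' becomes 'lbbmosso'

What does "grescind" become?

What's happening: move the first 3 characters to the end (rotate left by 3), then reverse the string.
Applying both steps to "grescind": "scindgre", then "ergdnics".

ergdnics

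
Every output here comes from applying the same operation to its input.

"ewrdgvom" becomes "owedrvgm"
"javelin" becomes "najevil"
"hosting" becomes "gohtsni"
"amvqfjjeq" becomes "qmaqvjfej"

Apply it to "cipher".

eichpr

Rule — swap each adjacent pair of characters (1↔2, 3↔4, ...), then move the last character to the front.
Applying that to "cipher" gives "eichpr".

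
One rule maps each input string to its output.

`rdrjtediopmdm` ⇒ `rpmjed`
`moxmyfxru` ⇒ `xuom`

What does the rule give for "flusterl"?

The pattern: sort the characters into reverse alphabetical order, then keep every other character starting from the second (positions 2nd, 4th, 6th, ...).
Applying both steps to "flusterl": "utsrllfe", then "trle".

trle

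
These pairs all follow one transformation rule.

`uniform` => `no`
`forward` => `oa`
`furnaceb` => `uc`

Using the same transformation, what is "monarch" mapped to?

The transformation: take characters alternately from the front and the back (1st, last, 2nd, 2nd-last, ...), then keep one character in every 3, starting at position 3 (positions 3rd, 6th, 9th, ...).
On "monarch": the first step gives "mhocnra", and the second then gives "or".
(Check on "forward": → "fdorraw" → "oa" ✓)

or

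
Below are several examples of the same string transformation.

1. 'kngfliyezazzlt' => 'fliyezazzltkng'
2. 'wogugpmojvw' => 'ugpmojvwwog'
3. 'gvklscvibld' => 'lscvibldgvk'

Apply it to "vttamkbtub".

The transformation: move the first 3 characters to the end (rotate left by 3).
For "vttamkbtub" the result is "amkbtubvtt".

amkbtubvtt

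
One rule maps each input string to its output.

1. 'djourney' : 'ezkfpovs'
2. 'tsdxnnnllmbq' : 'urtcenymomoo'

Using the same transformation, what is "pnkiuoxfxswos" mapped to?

Looking at the pairs, the operation is to take characters alternately from the front and the back (1st, last, 2nd, 2nd-last, ...), then shift every letter 1 place forward in the alphabet (wrapping around).
Applying both steps to "pnkiuoxfxswos": "psnokwisuxofx", then "qtoplxjtvypgy".

qtoplxjtvypgy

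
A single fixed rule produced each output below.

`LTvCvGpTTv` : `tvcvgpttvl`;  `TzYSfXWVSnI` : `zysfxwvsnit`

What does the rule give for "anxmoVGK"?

nxmovgka

What's happening: move the first character to the end, then convert every letter to lowercase.
"anxmoVGK" → "nxmoVGKa" → "nxmovgka".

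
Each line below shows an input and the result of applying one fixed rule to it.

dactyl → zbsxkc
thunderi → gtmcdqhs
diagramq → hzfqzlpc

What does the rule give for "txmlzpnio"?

The transformation: shift every letter 1 place backward in the alphabet (wrapping around), then move the first character to the end.
Working it through for "txmlzpnio": intermediate "swlkyomhn", final "wlkyomhns".
(Check on "thunderi": → "sgtmcdqh" → "gtmcdqhs" ✓)

wlkyomhns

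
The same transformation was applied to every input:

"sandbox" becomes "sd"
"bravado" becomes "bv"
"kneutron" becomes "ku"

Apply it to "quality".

The rule is to move the last 2 characters to the front (rotate right by 2), then keep one character in every 3, starting at position 3 (positions 3rd, 6th, 9th, ...).
Working it through for "quality": intermediate "tyquali", final "ql".

ql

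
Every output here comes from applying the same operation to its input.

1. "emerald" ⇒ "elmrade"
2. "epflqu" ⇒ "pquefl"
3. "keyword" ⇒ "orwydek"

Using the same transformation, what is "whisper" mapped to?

prswehi

The rule is to sort the characters into alphabetical order, then move the first 3 characters to the end (rotate left by 3).
On "whisper": the first step gives "ehiprsw", and the second then gives "prswehi".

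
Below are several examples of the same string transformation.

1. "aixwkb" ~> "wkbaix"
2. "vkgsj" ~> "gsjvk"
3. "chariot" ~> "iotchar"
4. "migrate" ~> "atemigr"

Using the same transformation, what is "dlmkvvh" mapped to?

vvhdlmk

In each case the input is transformed by: move the last 3 characters to the front (rotate right by 3).
So "dlmkvvh" becomes "vvhdlmk".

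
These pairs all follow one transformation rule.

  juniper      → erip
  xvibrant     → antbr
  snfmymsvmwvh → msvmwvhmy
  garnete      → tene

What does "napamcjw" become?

Looking at the pairs, the operation is to delete the first 3 characters, then move the first 2 characters to the end (rotate left by 2).
Starting from "napamcjw": after the first operation, "amcjw"; after the second, "cjwam".

cjwam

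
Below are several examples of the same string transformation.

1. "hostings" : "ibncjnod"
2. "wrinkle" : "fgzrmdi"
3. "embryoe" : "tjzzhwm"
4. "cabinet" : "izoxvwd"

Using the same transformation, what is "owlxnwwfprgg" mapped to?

What's happening: shift every letter 5 places backward in the alphabet (wrapping around), then move the last 3 characters to the front (rotate right by 3).
Doing the same to "owlxnwwfprgg": "mbbjrgsirrak".

mbbjrgsirrak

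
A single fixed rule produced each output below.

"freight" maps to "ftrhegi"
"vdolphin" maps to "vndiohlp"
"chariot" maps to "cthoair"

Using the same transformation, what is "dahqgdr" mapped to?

The rule is to take characters alternately from the front and the back (1st, last, 2nd, 2nd-last, ...).
So "dahqgdr" becomes "dradhgq".

dradhgq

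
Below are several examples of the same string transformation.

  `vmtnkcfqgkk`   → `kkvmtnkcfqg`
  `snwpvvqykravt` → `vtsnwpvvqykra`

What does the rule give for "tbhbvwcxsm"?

In each case the input is transformed by: move the last 2 characters to the front (rotate right by 2).
Doing the same to "tbhbvwcxsm": "smtbhbvwcx".

smtbhbvwcx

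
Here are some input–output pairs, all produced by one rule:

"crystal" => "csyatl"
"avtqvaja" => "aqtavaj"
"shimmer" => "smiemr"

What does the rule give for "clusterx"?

csuetxr

The rule is to swap each adjacent pair of characters (1↔2, 3↔4, ...), then delete the first character.
Working it through for "clusterx": intermediate "lcsuetxr", final "csuetxr".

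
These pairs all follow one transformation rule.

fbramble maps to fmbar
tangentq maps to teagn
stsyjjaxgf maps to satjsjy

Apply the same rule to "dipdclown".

Rule — delete the last 3 characters, then take characters alternately from the front and the back (1st, last, 2nd, 2nd-last, ...).
For "dipdclown", step one produces "dipdcl"; step two turns that into "dlicpd".

dlicpd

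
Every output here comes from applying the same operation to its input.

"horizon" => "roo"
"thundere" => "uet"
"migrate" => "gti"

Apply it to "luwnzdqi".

wdl

What's happening: move the first 2 characters to the end (rotate left by 2), then keep one character in every 3, starting at position 1 (positions 1st, 4th, 7th, ...).
"luwnzdqi" → "wnzdqilu" → "wdl".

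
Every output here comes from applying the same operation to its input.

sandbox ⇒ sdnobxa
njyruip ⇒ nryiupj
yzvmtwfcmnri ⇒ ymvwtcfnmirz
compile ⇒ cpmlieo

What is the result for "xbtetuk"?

Each output is the input with this applied: swap each adjacent pair of characters (1↔2, 3↔4, ...), then move the first character to the end.
Starting from "xbtetuk": after the first operation, "bxetutk"; after the second, "xetutkb".

xetutkb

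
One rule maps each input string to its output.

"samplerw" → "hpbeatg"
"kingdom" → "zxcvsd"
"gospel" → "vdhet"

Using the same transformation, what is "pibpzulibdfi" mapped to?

exqeojaxqsu

Rule — shift every letter 11 places backward in the alphabet (wrapping around), then delete the last character.
Working it through for "pibpzulibdfi": intermediate "exqeojaxqsux", final "exqeojaxqsu".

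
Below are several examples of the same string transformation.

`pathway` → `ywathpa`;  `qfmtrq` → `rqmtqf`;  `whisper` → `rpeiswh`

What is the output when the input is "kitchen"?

nhetcki

In each case the input is transformed by: swap each adjacent pair of characters (1↔2, 3↔4, ...), then reverse the string.
Starting from "kitchen": after the first operation, "ikctehn"; after the second, "nhetcki".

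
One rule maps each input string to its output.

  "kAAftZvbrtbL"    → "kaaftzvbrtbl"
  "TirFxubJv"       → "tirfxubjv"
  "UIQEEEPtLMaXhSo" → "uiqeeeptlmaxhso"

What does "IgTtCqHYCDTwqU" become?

The pattern: convert every letter to lowercase.
So "IgTtCqHYCDTwqU" becomes "igttcqhycdtwqu".

igttcqhycdtwqu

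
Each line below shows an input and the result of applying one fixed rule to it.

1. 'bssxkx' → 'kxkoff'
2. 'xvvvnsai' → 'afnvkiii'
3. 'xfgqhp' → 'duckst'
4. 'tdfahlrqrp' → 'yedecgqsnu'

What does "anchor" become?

ubenap

The pattern: shift every letter 13 places forward in the alphabet (wrapping around) — i.e. ROT13, then swap the front and back halves of the string.
Applying both steps to "anchor": "napube", then "ubenap".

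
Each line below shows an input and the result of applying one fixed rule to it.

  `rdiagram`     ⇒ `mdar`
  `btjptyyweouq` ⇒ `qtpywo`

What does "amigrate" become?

In each case the input is transformed by: keep every other character starting from the second (positions 2nd, 4th, 6th, ...), then move the last character to the front.
Starting from "amigrate": after the first operation, "mgae"; after the second, "emga".

emga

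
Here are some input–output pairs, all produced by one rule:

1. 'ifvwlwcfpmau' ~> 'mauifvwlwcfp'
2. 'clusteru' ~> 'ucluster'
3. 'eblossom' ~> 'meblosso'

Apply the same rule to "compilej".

jcompile

What's happening: swap the front and back halves of the string, then move the first 3 characters to the end (rotate left by 3).
Applying both steps to "compilej": "ilejcomp", then "jcompile".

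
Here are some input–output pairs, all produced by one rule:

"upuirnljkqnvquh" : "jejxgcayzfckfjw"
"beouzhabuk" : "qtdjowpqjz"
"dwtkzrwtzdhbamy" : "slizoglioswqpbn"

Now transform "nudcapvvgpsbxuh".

cjsrpekkvehqmjw

In each case the input is transformed by: shift every letter 11 places backward in the alphabet (wrapping around).
"nudcapvvgpsbxuh" → "cjsrpekkvehqmjw".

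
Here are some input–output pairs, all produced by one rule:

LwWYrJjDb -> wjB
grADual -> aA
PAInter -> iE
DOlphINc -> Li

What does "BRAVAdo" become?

In each case the input is transformed by: keep one character in every 3, starting at position 3 (positions 3rd, 6th, 9th, ...), then flip the case of every letter.
For "BRAVAdo", step one produces "Ad"; step two turns that into "aD".

aD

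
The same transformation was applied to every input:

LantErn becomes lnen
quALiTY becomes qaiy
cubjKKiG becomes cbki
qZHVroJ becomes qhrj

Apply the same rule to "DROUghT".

Rule — keep every other character starting from the first (positions 1st, 3rd, 5th, ...), then convert every letter to lowercase.
Working it through for "DROUghT": intermediate "DOgT", final "dogt".

dogt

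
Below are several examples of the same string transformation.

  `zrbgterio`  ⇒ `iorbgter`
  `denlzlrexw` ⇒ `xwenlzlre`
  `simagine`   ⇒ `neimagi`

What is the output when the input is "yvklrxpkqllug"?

What's happening: delete the first character, then move the last 2 characters to the front (rotate right by 2).
Working it through for "yvklrxpkqllug": intermediate "vklrxpkqllug", final "ugvklrxpkqll".

ugvklrxpkqll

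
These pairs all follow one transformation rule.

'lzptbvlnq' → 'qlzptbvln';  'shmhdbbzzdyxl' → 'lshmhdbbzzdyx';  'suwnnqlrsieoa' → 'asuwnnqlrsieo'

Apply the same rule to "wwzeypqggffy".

What's happening: move the last character to the front.
For "wwzeypqggffy" the result is "ywwzeypqggff".

ywwzeypqggff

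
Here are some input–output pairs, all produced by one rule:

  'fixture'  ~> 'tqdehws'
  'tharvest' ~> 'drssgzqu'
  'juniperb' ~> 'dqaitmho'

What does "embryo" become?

qxndla

In each case the input is transformed by: shift every letter 1 place backward in the alphabet (wrapping around), then move the last 3 characters to the front (rotate right by 3).
Applying that to "embryo" gives "qxndla".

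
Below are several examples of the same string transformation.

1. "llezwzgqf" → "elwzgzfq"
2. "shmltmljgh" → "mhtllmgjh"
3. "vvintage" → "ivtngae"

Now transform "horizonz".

Looking at the pairs, the operation is to delete the first character, then swap each adjacent pair of characters (1↔2, 3↔4, ...).
Working it through for "horizonz": intermediate "orizonz", final "rozinoz".

rozinoz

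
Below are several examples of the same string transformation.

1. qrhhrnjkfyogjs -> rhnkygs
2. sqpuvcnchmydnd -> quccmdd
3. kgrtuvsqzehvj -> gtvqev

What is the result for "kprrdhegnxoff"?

prhgxf

In each case the input is transformed by: keep every other character starting from the second (positions 2nd, 4th, 6th, ...).
For "kprrdhegnxoff" the result is "prhgxf".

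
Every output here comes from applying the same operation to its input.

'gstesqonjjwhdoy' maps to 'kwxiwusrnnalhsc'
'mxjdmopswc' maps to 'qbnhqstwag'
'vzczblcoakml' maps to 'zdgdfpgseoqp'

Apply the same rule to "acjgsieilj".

The transformation: shift every letter 4 places forward in the alphabet (wrapping around).
"acjgsieilj" → "egnkwmimpn".

egnkwmimpn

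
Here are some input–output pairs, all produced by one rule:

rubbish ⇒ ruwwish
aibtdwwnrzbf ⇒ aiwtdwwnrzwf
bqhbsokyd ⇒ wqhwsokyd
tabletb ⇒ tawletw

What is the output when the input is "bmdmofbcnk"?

wmdmofwcnk

Looking at the pairs, the operation is to replace every "b" with "w".
Doing the same to "bmdmofbcnk": "wmdmofwcnk".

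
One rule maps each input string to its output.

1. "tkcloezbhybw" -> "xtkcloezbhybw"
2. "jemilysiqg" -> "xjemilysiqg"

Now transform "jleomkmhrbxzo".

The pattern: prepend "x".
"jleomkmhrbxzo" → "xjleomkmhrbxzo".

xjleomkmhrbxzo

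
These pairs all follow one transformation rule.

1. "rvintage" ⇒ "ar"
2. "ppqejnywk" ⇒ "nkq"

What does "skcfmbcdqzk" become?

The transformation: move the first 3 characters to the end (rotate left by 3), then keep one character in every 3, starting at position 3 (positions 3rd, 6th, 9th, ...).
For "skcfmbcdqzk", step one produces "fmbcdqzkskc"; step two turns that into "bqs".

bqs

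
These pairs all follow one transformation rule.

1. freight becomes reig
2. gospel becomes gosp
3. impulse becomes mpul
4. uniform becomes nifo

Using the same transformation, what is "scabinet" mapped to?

What's happening: move the last 2 characters to the front (rotate right by 2), then keep only the last 4 characters.
So "scabinet" becomes "abin".
(Check on "freight": → "htfreig" → "reig" ✓)

abin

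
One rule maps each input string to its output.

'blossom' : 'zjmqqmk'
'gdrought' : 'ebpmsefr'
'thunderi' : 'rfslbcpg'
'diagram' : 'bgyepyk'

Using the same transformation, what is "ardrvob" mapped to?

The pattern: shift every letter 2 places backward in the alphabet (wrapping around).
So "ardrvob" becomes "ypbptmz".

ypbptmz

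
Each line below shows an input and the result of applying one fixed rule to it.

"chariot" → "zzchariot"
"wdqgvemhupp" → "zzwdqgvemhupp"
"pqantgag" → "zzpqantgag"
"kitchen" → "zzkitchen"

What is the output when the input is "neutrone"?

The rule is to prepend "zz".
So "neutrone" becomes "zzneutrone".

zzneutrone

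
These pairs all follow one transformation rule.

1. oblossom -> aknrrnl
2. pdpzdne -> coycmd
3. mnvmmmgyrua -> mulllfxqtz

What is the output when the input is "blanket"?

kzmjds

Looking at the pairs, the operation is to shift every letter 1 place backward in the alphabet (wrapping around), then delete the first character.
"blanket" → "akzmjds" → "kzmjds".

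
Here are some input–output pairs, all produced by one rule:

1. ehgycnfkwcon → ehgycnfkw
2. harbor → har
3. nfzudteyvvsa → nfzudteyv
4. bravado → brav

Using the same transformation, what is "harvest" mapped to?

The transformation: delete the last 3 characters.
Applying that to "harvest" gives "harv".

harv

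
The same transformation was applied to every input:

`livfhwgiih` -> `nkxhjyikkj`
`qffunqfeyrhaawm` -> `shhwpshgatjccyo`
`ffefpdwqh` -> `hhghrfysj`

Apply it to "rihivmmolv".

Each output is the input with this applied: shift every letter 2 places forward in the alphabet (wrapping around).
Applying that to "rihivmmolv" gives "tkjkxooqnx".

tkjkxooqnx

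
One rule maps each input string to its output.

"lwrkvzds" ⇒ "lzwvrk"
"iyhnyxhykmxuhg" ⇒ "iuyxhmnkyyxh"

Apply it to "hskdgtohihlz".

Looking at the pairs, the operation is to delete the last 2 characters, then take characters alternately from the front and the back (1st, last, 2nd, 2nd-last, ...).
Applying both steps to "hskdgtohihlz": "hskdgtohih", then "hhsikhdogt".
(Check on "iyhnyxhykmxuhg": → "iyhnyxhykmxu" → "iuyxhmnkyyxh" ✓)

hhsikhdogt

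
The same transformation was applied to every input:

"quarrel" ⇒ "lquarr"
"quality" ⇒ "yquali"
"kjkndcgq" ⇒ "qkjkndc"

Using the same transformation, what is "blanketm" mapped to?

mblanke

What's happening: move the last character to the front, then delete the last character.
"blanketm" → "mblanket" → "mblanke".
(Check on "kjkndcgq": → "qkjkndcg" → "qkjkndc" ✓)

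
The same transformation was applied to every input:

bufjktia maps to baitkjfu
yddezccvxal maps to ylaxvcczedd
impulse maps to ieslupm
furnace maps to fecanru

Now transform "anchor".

Looking at the pairs, the operation is to move the first character to the end, then reverse the string.
Starting from "anchor": after the first operation, "nchora"; after the second, "arohcn".

arohcn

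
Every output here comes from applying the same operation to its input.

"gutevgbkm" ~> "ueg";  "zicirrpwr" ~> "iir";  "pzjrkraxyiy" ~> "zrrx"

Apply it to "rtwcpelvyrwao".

tcevr

The transformation: delete the last 3 characters, then keep every other character starting from the second (positions 2nd, 4th, 6th, ...).
Working it through for "rtwcpelvyrwao": intermediate "rtwcpelvyr", final "tcevr".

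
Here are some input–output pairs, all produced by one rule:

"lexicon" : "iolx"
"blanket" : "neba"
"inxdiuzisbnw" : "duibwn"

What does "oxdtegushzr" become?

Rule — move the first 3 characters to the end (rotate left by 3), then keep every other character starting from the first (positions 1st, 3rd, 5th, ...).
"oxdtegushzr" → "tegushzroxd" → "tgszod".

tgszod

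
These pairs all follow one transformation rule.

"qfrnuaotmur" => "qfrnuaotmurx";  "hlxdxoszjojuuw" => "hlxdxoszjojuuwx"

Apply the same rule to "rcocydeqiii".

The pattern: append "x".
"rcocydeqiii" → "rcocydeqiiix".

rcocydeqiiix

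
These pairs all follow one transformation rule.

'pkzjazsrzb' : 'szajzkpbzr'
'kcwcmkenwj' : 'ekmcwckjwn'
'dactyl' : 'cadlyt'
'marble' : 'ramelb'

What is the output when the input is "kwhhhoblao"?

bohhhwkoal

The transformation: reverse the string, then move the first 3 characters to the end (rotate left by 3).
Working it through for "kwhhhoblao": intermediate "oalbohhhwk", final "bohhhwkoal".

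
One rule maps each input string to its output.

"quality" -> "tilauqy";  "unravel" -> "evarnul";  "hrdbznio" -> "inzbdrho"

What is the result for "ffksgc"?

In each case the input is transformed by: reverse the string, then move the first character to the end.
Applying both steps to "ffksgc": "cgskff", then "gskffc".

gskffc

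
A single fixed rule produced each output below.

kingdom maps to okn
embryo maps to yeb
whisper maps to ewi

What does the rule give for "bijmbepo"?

pbjb

What's happening: move the last 3 characters to the front (rotate right by 3), then keep every other character starting from the second (positions 2nd, 4th, 6th, ...).
Working it through for "bijmbepo": intermediate "epobijmb", final "pbjb".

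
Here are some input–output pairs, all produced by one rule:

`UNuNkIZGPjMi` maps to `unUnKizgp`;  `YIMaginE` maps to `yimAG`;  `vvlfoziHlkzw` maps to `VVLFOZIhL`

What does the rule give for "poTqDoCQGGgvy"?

POtQdOcqgg

What's happening: flip the case of every letter, then delete the last 3 characters.
Working it through for "poTqDoCQGGgvy": intermediate "POtQdOcqggGVY", final "POtQdOcqgg".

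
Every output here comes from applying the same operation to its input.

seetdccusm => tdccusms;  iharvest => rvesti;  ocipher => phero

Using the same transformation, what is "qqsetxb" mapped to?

etxbq

Looking at the pairs, the operation is to move the first 3 characters to the end (rotate left by 3), then delete the last 2 characters.
Working it through for "qqsetxb": intermediate "etxbqqs", final "etxbq".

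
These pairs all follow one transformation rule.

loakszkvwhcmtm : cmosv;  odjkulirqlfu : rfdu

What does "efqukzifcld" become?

Each output is the input with this applied: keep one character in every 3, starting at position 2 (positions 2nd, 5th, 8th, ...), then move the last 2 characters to the front (rotate right by 2).
"efqukzifcld" → "fkfd" → "fdfk".

fdfk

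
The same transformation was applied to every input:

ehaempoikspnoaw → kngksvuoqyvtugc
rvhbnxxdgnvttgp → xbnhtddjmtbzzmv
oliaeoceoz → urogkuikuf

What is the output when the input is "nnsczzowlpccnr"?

ttyiffucrviitx

Rule — shift every letter 6 places forward in the alphabet (wrapping around).
On "nnsczzowlpccnr" that produces "ttyiffucrviitx".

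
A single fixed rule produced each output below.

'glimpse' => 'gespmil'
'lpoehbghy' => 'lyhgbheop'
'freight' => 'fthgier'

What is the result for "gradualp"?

Rule — move the first character to the end, then reverse the string.
"gradualp" → "radualpg" → "gplaudar".

gplaudar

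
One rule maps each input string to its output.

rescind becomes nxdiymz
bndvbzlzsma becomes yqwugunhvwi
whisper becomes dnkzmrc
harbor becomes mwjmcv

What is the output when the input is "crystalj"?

tnovgexm

In each case the input is transformed by: move the first 2 characters to the end (rotate left by 2), then shift every letter 5 places backward in the alphabet (wrapping around).
Applying both steps to "crystalj": "ystaljcr", then "tnovgexm".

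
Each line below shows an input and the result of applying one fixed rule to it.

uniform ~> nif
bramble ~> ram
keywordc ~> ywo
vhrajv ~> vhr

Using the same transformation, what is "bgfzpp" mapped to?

bgf

Each output is the input with this applied: move the last 3 characters to the front (rotate right by 3), then keep only the last 3 characters.
Starting from "bgfzpp": after the first operation, "zppbgf"; after the second, "bgf".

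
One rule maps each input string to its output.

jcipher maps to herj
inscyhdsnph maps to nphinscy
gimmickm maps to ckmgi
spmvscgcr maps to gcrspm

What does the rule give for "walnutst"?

Each output is the input with this applied: move the last 3 characters to the front (rotate right by 3), then delete the last 3 characters.
Applying both steps to "walnutst": "tstwalnu", then "tstwa".

tstwa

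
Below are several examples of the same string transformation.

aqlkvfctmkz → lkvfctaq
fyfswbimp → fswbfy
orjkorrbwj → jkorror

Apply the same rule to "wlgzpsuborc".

gzpsubwl

The pattern: delete the last 3 characters, then move the first 2 characters to the end (rotate left by 2).
Starting from "wlgzpsuborc": after the first operation, "wlgzpsub"; after the second, "gzpsubwl".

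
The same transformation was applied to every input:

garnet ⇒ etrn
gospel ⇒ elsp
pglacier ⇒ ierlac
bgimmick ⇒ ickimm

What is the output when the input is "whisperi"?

The transformation: delete the first 2 characters, then swap the front and back halves of the string.
Working it through for "whisperi": intermediate "isperi", final "eriisp".

eriisp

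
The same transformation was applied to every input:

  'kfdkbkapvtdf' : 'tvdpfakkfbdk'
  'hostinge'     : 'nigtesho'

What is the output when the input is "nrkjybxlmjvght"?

What's happening: move the last 3 characters to the front (rotate right by 3), then take characters alternately from the front and the back (1st, last, 2nd, 2nd-last, ...).
Applying both steps to "nrkjybxlmjvght": "ghtnrkjybxlmjv", then "gvhjtmnlrxkbjy".

gvhjtmnlrxkbjy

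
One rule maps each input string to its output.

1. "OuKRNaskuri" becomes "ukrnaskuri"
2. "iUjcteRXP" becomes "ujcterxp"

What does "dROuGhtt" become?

roughtt

Rule — delete the first character, then convert every letter to lowercase.
"dROuGhtt" → "ROuGhtt" → "roughtt".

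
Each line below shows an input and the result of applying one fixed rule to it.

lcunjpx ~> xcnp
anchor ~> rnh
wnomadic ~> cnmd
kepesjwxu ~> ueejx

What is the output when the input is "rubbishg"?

Looking at the pairs, the operation is to move the last character to the front, then keep every other character starting from the first (positions 1st, 3rd, 5th, ...).
Working it through for "rubbishg": intermediate "grubbish", final "gubs".

gubs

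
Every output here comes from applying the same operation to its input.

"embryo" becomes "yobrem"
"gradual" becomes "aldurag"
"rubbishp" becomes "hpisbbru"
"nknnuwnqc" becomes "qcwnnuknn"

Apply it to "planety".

In each case the input is transformed by: reverse the string, then swap each adjacent pair of characters (1↔2, 3↔4, ...).
On "planety": the first step gives "ytenalp", and the second then gives "tynelap".

tynelap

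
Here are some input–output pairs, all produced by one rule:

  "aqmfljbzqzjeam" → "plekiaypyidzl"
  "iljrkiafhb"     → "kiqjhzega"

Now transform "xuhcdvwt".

The rule is to shift every letter 1 place backward in the alphabet (wrapping around), then delete the first character.
For "xuhcdvwt", step one produces "wtgbcuvs"; step two turns that into "tgbcuvs".

tgbcuvs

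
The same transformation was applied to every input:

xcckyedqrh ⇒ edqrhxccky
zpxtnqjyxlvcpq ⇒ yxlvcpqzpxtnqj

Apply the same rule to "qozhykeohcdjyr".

ohcdjyrqozhyke

The pattern: swap the front and back halves of the string.
On "qozhykeohcdjyr" that produces "ohcdjyrqozhyke".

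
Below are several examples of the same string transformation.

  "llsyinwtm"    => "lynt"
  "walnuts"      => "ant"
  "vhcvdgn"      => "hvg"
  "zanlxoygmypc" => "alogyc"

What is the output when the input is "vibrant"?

irn

The pattern: keep every other character starting from the second (positions 2nd, 4th, 6th, ...).
"vibrant" → "irn".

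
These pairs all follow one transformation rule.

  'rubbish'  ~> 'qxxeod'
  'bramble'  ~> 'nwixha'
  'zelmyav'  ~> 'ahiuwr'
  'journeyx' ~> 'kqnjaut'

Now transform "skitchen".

In each case the input is transformed by: delete the first character, then shift every letter 4 places backward in the alphabet (wrapping around).
Starting from "skitchen": after the first operation, "kitchen"; after the second, "gepydaj".
(Check on "zelmyav": → "elmyav" → "ahiuwr" ✓)

gepydaj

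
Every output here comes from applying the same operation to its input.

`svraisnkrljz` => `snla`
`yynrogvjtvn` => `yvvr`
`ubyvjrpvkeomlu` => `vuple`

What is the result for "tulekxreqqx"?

The rule is to keep one character in every 3, starting at position 1 (positions 1st, 4th, 7th, ...), then sort the characters into reverse alphabetical order.
Working it through for "tulekxreqqx": intermediate "terq", final "trqe".

trqe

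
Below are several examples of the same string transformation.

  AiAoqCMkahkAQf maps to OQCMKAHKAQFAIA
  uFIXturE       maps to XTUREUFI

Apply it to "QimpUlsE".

The transformation: move the first 3 characters to the end (rotate left by 3), then convert every letter to uppercase.
For "QimpUlsE", step one produces "pUlsEQim"; step two turns that into "PULSEQIM".
(Check on "AiAoqCMkahkAQf": → "oqCMkahkAQfAiA" → "OQCMKAHKAQFAIA" ✓)

PULSEQIM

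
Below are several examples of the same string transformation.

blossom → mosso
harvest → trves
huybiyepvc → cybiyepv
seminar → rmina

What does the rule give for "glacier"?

What's happening: delete the first 2 characters, then move the last character to the front.
"glacier" → "acier" → "racie".
(Check on "blossom": → "ossom" → "mosso" ✓)

racie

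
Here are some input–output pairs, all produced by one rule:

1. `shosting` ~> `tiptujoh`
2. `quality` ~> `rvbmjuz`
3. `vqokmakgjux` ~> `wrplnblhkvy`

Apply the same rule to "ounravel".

Rule — shift every letter 1 place forward in the alphabet (wrapping around).
Doing the same to "ounravel": "pvosbwfm".

pvosbwfm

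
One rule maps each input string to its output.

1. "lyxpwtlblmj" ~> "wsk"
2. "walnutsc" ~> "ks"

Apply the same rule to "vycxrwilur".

bvt

Looking at the pairs, the operation is to keep one character in every 3, starting at position 3 (positions 3rd, 6th, 9th, ...), then shift every letter 1 place backward in the alphabet (wrapping around).
Applying both steps to "vycxrwilur": "cwu", then "bvt".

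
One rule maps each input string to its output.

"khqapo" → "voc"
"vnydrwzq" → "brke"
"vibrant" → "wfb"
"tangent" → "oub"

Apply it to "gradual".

fro

Rule — keep every other character starting from the second (positions 2nd, 4th, 6th, ...), then shift every letter 12 places backward in the alphabet (wrapping around).
Working it through for "gradual": intermediate "rda", final "fro".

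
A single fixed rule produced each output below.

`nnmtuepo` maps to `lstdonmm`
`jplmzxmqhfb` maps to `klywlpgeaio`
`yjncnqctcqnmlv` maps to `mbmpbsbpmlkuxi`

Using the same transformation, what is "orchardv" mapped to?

Looking at the pairs, the operation is to shift every letter 1 place backward in the alphabet (wrapping around), then move the first 2 characters to the end (rotate left by 2).
On "orchardv": the first step gives "nqbgzqcu", and the second then gives "bgzqcunq".

bgzqcunq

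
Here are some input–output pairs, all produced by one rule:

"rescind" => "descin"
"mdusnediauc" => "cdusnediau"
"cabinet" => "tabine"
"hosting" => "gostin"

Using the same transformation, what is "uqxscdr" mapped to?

What's happening: swap the first and last characters, then delete the last character.
Applying both steps to "uqxscdr": "rqxscdu", then "rqxscd".

rqxscd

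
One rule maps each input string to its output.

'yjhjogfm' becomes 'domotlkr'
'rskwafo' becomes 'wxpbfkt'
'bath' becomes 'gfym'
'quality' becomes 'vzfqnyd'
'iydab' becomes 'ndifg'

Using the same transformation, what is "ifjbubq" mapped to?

Each output is the input with this applied: shift every letter 5 places forward in the alphabet (wrapping around).
On "ifjbubq" that produces "nkogzgv".

nkogzgv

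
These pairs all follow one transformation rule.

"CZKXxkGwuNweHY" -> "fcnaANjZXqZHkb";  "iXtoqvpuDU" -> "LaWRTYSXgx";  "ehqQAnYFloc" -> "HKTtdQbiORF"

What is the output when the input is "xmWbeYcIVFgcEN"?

The rule is to flip the case of every letter, then shift every letter 3 places forward in the alphabet (wrapping around).
"xmWbeYcIVFgcEN" → "XMwBEyCivfGCen" → "APzEHbFlyiJFhq".

APzEHbFlyiJFhq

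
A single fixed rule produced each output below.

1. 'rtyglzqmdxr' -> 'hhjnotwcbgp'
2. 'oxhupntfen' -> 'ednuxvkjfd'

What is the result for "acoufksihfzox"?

The transformation: take characters alternately from the front and the back (1st, last, 2nd, 2nd-last, ...), then shift every letter 10 places backward in the alphabet (wrapping around).
Applying both steps to "acoufksihfzox": "axcoozuffhkis", then "qnseepkvvxayi".
(Check on "rtyglzqmdxr": → "rrtxydgmlqz" → "hhjnotwcbgp" ✓)

qnseepkvvxayi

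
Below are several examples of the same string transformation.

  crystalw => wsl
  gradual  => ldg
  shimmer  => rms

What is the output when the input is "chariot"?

trc

The pattern: swap the first and last characters, then keep one character in every 3, starting at position 1 (positions 1st, 4th, 7th, ...).
Working it through for "chariot": intermediate "tharioc", final "trc".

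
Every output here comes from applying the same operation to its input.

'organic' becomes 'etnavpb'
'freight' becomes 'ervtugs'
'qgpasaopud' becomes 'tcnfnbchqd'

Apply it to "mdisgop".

In each case the input is transformed by: move the first character to the end, then shift every letter 13 places forward in the alphabet (wrapping around) — i.e. ROT13.
Working it through for "mdisgop": intermediate "disgopm", final "qvftbcz".

qvftbcz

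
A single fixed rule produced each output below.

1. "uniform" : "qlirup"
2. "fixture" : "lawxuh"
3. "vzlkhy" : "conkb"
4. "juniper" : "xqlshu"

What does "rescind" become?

hvflqg

Rule — delete the first character, then shift every letter 3 places forward in the alphabet (wrapping around).
For "rescind" the result is "hvflqg".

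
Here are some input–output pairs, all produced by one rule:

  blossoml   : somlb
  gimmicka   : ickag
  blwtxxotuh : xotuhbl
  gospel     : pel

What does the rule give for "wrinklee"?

kleew

In each case the input is transformed by: swap the front and back halves of the string, then delete the last 3 characters.
"wrinklee" → "kleewrin" → "kleew".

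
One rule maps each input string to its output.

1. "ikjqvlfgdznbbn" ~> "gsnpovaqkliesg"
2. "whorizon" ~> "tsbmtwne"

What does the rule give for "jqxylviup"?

The rule is to move the last 2 characters to the front (rotate right by 2), then shift every letter 5 places forward in the alphabet (wrapping around).
Applying both steps to "jqxylviup": "upjqxylvi", then "zuovcdqan".

zuovcdqan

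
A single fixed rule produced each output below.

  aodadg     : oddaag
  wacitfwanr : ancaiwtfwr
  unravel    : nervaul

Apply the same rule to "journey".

oeunrjy

Rule — take characters alternately from the front and the back (1st, last, 2nd, 2nd-last, ...), then move the first 2 characters to the end (rotate left by 2).
Starting from "journey": after the first operation, "jyoeunr"; after the second, "oeunrjy".
(Check on "unravel": → "ulnerva" → "nervaul" ✓)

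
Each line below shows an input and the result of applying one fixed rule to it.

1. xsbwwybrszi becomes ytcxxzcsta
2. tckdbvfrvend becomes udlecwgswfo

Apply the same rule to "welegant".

xfmfhbo

The pattern: shift every letter 1 place forward in the alphabet (wrapping around), then delete the last character.
"welegant" → "xfmfhbou" → "xfmfhbo".
(Check on "xsbwwybrszi": → "ytcxxzcstaj" → "ytcxxzcsta" ✓)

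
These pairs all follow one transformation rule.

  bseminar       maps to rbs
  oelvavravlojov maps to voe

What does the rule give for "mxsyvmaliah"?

hmx

Rule — move the last character to the front, then keep only the first 3 characters.
For "mxsyvmaliah" the result is "hmx".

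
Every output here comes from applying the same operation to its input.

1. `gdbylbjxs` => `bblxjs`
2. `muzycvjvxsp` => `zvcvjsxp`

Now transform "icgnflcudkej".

Rule — swap each adjacent pair of characters (1↔2, 3↔4, ...), then delete the first 3 characters.
So "icgnflcudkej" becomes "glfuckdje".

glfuckdje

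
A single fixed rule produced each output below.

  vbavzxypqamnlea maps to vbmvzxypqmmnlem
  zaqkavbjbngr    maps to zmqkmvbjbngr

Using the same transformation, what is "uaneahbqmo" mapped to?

umnemhbqmo

The pattern: replace every "a" with "m".
So "uaneahbqmo" becomes "umnemhbqmo".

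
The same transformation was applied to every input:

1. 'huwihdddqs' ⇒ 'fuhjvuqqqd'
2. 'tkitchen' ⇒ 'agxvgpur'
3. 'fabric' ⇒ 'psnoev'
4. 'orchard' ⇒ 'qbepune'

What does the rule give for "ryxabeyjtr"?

eelknorlwg

What's happening: shift every letter 13 places forward in the alphabet (wrapping around) — i.e. ROT13, then move the last character to the front.
For "ryxabeyjtr" the result is "eelknorlwg".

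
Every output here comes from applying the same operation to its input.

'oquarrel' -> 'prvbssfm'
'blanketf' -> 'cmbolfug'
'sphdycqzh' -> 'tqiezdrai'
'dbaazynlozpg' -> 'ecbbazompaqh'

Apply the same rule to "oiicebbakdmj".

pjjdfccblenk

In each case the input is transformed by: shift every letter 1 place forward in the alphabet (wrapping around).
On "oiicebbakdmj" that produces "pjjdfccblenk".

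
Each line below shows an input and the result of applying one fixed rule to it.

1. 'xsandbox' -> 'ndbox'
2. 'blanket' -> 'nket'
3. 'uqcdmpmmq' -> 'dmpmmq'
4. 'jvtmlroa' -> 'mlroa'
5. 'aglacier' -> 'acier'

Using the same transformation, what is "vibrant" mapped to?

rant

What's happening: delete the first 3 characters.
"vibrant" → "rant".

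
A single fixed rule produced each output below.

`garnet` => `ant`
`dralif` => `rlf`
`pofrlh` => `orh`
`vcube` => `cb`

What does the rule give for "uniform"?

nfr

The transformation: keep every other character starting from the second (positions 2nd, 4th, 6th, ...).
On "uniform" that produces "nfr".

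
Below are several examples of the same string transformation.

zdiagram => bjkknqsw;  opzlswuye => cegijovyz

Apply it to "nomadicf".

kmnpswxy

The pattern: shift every letter 10 places forward in the alphabet (wrapping around), then sort the characters into alphabetical order.
Working it through for "nomadicf": intermediate "xywknsmp", final "kmnpswxy".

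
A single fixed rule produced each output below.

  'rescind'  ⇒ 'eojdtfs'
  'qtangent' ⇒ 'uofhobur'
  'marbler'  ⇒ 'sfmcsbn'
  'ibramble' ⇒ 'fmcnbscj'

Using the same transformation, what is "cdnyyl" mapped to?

mzzoed

The pattern: shift every letter 1 place forward in the alphabet (wrapping around), then reverse the string.
Starting from "cdnyyl": after the first operation, "deozzm"; after the second, "mzzoed".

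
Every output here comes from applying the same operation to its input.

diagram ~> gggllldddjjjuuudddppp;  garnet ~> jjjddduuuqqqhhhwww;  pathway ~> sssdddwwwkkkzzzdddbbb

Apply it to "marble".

The transformation: repeat every character 3 times, then shift every letter 3 places forward in the alphabet (wrapping around).
So "marble" becomes "pppddduuueeeooohhh".

pppddduuueeeooohhh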